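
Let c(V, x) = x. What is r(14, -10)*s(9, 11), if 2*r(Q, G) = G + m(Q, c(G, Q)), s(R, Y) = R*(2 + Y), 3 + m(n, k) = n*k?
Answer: 21411/2 ≈ 10706.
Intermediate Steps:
m(n, k) = -3 + k*n (m(n, k) = -3 + n*k = -3 + k*n)
r(Q, G) = -3/2 + G/2 + Q**2/2 (r(Q, G) = (G + (-3 + Q*Q))/2 = (G + (-3 + Q**2))/2 = (-3 + G + Q**2)/2 = -3/2 + G/2 + Q**2/2)
r(14, -10)*s(9, 11) = (-3/2 + (1/2)*(-10) + (1/2)*14**2)*(9*(2 + 11)) = (-3/2 - 5 + (1/2)*196)*(9*13) = (-3/2 - 5 + 98)*117 = (183/2)*117 = 21411/2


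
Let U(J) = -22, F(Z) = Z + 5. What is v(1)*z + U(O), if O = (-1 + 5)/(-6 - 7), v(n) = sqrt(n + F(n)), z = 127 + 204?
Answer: -22 + 331*sqrt(7) ≈ 853.74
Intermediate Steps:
z = 331
F(Z) = 5 + Z
v(n) = sqrt(5 + 2*n) (v(n) = sqrt(n + (5 + n)) = sqrt(5 + 2*n))
O = -4/13 (O = 4/(-13) = 4*(-1/13) = -4/13 ≈ -0.30769)
v(1)*z + U(O) = sqrt(5 + 2*1)*331 - 22 = sqrt(5 + 2)*331 - 22 = sqrt(7)*331 - 22 = 331*sqrt(7) - 22 = -22 + 331*sqrt(7)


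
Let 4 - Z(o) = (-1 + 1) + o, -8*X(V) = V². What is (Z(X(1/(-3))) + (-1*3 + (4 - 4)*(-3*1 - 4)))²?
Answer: 5329/5184 ≈ 1.0280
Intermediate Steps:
X(V) = -V²/8
Z(o) = 4 - o (Z(o) = 4 - ((-1 + 1) + o) = 4 - (0 + o) = 4 - o)
(Z(X(1/(-3))) + (-1*3 + (4 - 4)*(-3*1 - 4)))² = ((4 - (-1)*(1/(-3))²/8) + (-1*3 + (4 - 4)*(-3*1 - 4)))² = ((4 - (-1)*(-⅓)²/8) + (-3 + 0*(-3 - 4)))² = ((4 - (-1)/(8*9)) + (-3 + 0*(-7)))² = ((4 - 1*(-1/72)) + (-3 + 0))² = ((4 + 1/72) - 3)² = (289/72 - 3)² = (73/72)² = 5329/5184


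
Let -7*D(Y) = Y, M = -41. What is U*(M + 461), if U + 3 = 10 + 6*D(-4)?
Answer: 4380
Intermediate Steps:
D(Y) = -Y/7
U = 73/7 (U = -3 + (10 + 6*(-⅐*(-4))) = -3 + (10 + 6*(4/7)) = -3 + (10 + 24/7) = -3 + 94/7 = 73/7 ≈ 10.429)
U*(M + 461) = 73*(-41 + 461)/7 = (73/7)*420 = 4380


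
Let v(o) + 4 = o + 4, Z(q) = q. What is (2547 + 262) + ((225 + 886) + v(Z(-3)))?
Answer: 3917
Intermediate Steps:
v(o) = o (v(o) = -4 + (o + 4) = -4 + (4 + o) = o)
(2547 + 262) + ((225 + 886) + v(Z(-3))) = (2547 + 262) + ((225 + 886) - 3) = 2809 + (1111 - 3) = 2809 + 1108 = 3917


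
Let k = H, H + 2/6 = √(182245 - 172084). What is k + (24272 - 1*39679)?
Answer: -46222/3 + 3*√1129 ≈ -15307.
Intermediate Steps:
H = -⅓ + 3*√1129 (H = -⅓ + √(182245 - 172084) = -⅓ + √10161 = -⅓ + 3*√1129 ≈ 100.47)
k = -⅓ + 3*√1129 ≈ 100.47
k + (24272 - 1*39679) = (-⅓ + 3*√1129) + (24272 - 1*39679) = (-⅓ + 3*√1129) + (24272 - 39679) = (-⅓ + 3*√1129) - 15407 = -46222/3 + 3*√1129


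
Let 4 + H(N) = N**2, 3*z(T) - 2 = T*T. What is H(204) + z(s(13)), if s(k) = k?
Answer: 41669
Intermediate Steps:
z(T) = 2/3 + T**2/3 (z(T) = 2/3 + (T*T)/3 = 2/3 + T**2/3)
H(N) = -4 + N**2
H(204) + z(s(13)) = (-4 + 204**2) + (2/3 + (1/3)*13**2) = (-4 + 41616) + (2/3 + (1/3)*169) = 41612 + (2/3 + 169/3) = 41612 + 57 = 41669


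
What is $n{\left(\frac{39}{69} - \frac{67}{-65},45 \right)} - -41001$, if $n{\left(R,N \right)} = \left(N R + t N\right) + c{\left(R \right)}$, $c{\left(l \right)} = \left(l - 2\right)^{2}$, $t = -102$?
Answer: $\frac{81540378241}{2235025} \approx 36483.0$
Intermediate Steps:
$c{\left(l \right)} = \left(-2 + l\right)^{2}$
$n{\left(R,N \right)} = \left(-2 + R\right)^{2} - 102 N + N R$ ($n{\left(R,N \right)} = \left(N R - 102 N\right) + \left(-2 + R\right)^{2} = \left(- 102 N + N R\right) + \left(-2 + R\right)^{2} = \left(-2 + R\right)^{2} - 102 N + N R$)
$n{\left(\frac{39}{69} - \frac{67}{-65},45 \right)} - -41001 = \left(\left(-2 + \left(\frac{39}{69} - \frac{67}{-65}\right)\right)^{2} - 4590 + 45 \left(\frac{39}{69} - \frac{67}{-65}\right)\right) - -41001 = \left(\left(-2 + \left(39 \cdot \frac{1}{69} - - \frac{67}{65}\right)\right)^{2} - 4590 + 45 \left(39 \cdot \frac{1}{69} - - \frac{67}{65}\right)\right) + 41001 = \left(\left(-2 + \left(\frac{13}{23} + \frac{67}{65}\right)\right)^{2} - 4590 + 45 \left(\frac{13}{23} + \frac{67}{65}\right)\right) + 41001 = \left(\left(-2 + \frac{2386}{1495}\right)^{2} - 4590 + 45 \cdot \frac{2386}{1495}\right) + 41001 = \left(\left(- \frac{604}{1495}\right)^{2} - 4590 + \frac{21474}{299}\right) + 41001 = \left(\frac{364816}{2235025} - 4590 + \frac{21474}{299}\right) + 41001 = - \frac{10097881784}{2235025} + 41001 = \frac{81540378241}{2235025}$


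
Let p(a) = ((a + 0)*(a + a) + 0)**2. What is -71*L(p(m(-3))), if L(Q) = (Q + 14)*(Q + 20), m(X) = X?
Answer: -8255312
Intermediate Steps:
p(a) = 4*a**4 (p(a) = (a*(2*a) + 0)**2 = (2*a**2 + 0)**2 = (2*a**2)**2 = 4*a**4)
L(Q) = (14 + Q)*(20 + Q)
-71*L(p(m(-3))) = -71*(280 + (4*(-3)**4)**2 + 34*(4*(-3)**4)) = -71*(280 + (4*81)**2 + 34*(4*81)) = -71*(280 + 324**2 + 34*324) = -71*(280 + 104976 + 11016) = -71*116272 = -8255312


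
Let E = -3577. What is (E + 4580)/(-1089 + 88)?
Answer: -1003/1001 ≈ -1.0020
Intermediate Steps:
(E + 4580)/(-1089 + 88) = (-3577 + 4580)/(-1089 + 88) = 1003/(-1001) = 1003*(-1/1001) = -1003/1001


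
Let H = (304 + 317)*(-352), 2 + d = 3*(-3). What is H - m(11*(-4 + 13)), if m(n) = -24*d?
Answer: -218856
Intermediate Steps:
d = -11 (d = -2 + 3*(-3) = -2 - 9 = -11)
H = -218592 (H = 621*(-352) = -218592)
m(n) = 264 (m(n) = -24*(-11) = 264)
H - m(11*(-4 + 13)) = -218592 - 1*264 = -218592 - 264 = -218856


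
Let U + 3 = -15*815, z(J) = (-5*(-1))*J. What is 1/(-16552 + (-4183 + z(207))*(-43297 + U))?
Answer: 1/174776148 ≈ 5.7216e-9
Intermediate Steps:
z(J) = 5*J
U = -12228 (U = -3 - 15*815 = -3 - 12225 = -12228)
1/(-16552 + (-4183 + z(207))*(-43297 + U)) = 1/(-16552 + (-4183 + 5*207)*(-43297 - 12228)) = 1/(-16552 + (-4183 + 1035)*(-55525)) = 1/(-16552 - 3148*(-55525)) = 1/(-16552 + 174792700) = 1/174776148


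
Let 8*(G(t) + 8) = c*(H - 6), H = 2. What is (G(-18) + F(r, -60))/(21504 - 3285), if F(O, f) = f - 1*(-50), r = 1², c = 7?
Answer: -43/36438 ≈ -0.0011801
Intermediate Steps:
r = 1
F(O, f) = 50 + f (F(O, f) = f + 50 = 50 + f)
G(t) = -23/2 (G(t) = -8 + (7*(2 - 6))/8 = -8 + (7*(-4))/8 = -8 + (⅛)*(-28) = -8 - 7/2 = -23/2)
(G(-18) + F(r, -60))/(21504 - 3285) = (-23/2 + (50 - 60))/(21504 - 3285) = (-23/2 - 10)/18219 = -43/2*1/18219 = -43/36438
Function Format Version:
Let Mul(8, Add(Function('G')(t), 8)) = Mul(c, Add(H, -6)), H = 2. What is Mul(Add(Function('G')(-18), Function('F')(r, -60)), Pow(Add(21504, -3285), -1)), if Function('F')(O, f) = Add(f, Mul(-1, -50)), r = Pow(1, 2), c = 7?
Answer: Rational(-43, 36438) ≈ -0.0011801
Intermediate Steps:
r = 1
Function('F')(O, f) = Add(50, f) (Function('F')(O, f) = Add(f, 50) = Add(50, f))
Function('G')(t) = Rational(-23, 2) (Function('G')(t) = Add(-8, Mul(Rational(1, 8), Mul(7, Add(2, -6)))) = Add(-8, Mul(Rational(1, 8), Mul(7, -4))) = Add(-8, Mul(Rational(1, 8), -28)) = Add(-8, Rational(-7, 2)) = Rational(-23, 2))
Mul(Add(Function('G')(-18), Function('F')(r, -60)), Pow(Add(21504, -3285), -1)) = Mul(Add(Rational(-23, 2), Add(50, -60)), Pow(Add(21504, -3285), -1)) = Mul(Add(Rational(-23, 2), -10), Pow(18219, -1)) = Mul(Rational(-43, 2), Rational(1, 18219)) = Rational(-43, 36438)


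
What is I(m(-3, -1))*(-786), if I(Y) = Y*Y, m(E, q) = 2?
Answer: -3144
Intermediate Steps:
I(Y) = Y²
I(m(-3, -1))*(-786) = 2²*(-786) = 4*(-786) = -3144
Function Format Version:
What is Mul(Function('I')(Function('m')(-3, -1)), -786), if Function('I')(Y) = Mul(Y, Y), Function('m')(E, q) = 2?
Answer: -3144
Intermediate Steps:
Function('I')(Y) = Pow(Y, 2)
Mul(Function('I')(Function('m')(-3, -1)), -786) = Mul(Pow(2, 2), -786) = Mul(4, -786) = -3144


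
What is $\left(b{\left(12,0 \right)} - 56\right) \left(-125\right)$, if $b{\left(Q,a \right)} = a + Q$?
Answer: $5500$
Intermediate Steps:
$b{\left(Q,a \right)} = Q + a$
$\left(b{\left(12,0 \right)} - 56\right) \left(-125\right) = \left(\left(12 + 0\right) - 56\right) \left(-125\right) = \left(12 - 56\right) \left(-125\right) = \left(-44\right) \left(-125\right) = 5500$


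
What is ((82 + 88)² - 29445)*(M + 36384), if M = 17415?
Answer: -29320455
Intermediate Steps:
((82 + 88)² - 29445)*(M + 36384) = ((82 + 88)² - 29445)*(17415 + 36384) = (170² - 29445)*53799 = (28900 - 29445)*53799 = -545*53799 = -29320455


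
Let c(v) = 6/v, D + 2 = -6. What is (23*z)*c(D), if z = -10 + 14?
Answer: -69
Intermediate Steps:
D = -8 (D = -2 - 6 = -8)
z = 4
(23*z)*c(D) = (23*4)*(6/(-8)) = 92*(6*(-⅛)) = 92*(-¾) = -69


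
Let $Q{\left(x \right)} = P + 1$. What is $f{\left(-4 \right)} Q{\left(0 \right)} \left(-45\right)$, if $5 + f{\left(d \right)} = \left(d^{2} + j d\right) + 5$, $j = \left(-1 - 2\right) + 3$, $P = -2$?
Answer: $720$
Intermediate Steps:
$Q{\left(x \right)} = -1$ ($Q{\left(x \right)} = -2 + 1 = -1$)
$j = 0$ ($j = -3 + 3 = 0$)
$f{\left(d \right)} = d^{2}$ ($f{\left(d \right)} = -5 + \left(\left(d^{2} + 0 d\right) + 5\right) = -5 + \left(\left(d^{2} + 0\right) + 5\right) = -5 + \left(d^{2} + 5\right) = -5 + \left(5 + d^{2}\right) = d^{2}$)
$f{\left(-4 \right)} Q{\left(0 \right)} \left(-45\right) = \left(-4\right)^{2} \left(-1\right) \left(-45\right) = 16 \left(-1\right) \left(-45\right) = \left(-16\right) \left(-45\right) = 720$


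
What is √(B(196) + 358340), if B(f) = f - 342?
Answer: √358194 ≈ 598.49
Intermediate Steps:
B(f) = -342 + f
√(B(196) + 358340) = √((-342 + 196) + 358340) = √(-146 + 358340) = √358194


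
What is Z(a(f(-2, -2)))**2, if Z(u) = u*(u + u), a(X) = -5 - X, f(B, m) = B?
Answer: 324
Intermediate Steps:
Z(u) = 2*u**2 (Z(u) = u*(2*u) = 2*u**2)
Z(a(f(-2, -2)))**2 = (2*(-5 - 1*(-2))**2)**2 = (2*(-5 + 2)**2)**2 = (2*(-3)**2)**2 = (2*9)**2 = 18**2 = 324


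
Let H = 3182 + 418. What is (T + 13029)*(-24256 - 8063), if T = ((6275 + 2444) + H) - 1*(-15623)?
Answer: -1324141749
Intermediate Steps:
H = 3600
T = 27942 (T = ((6275 + 2444) + 3600) - 1*(-15623) = (8719 + 3600) + 15623 = 12319 + 15623 = 27942)
(T + 13029)*(-24256 - 8063) = (27942 + 13029)*(-24256 - 8063) = 40971*(-32319) = -1324141749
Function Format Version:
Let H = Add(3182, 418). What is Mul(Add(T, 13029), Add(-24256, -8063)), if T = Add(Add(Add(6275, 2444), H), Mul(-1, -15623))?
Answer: -1324141749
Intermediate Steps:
H = 3600
T = 27942 (T = Add(Add(Add(6275, 2444), 3600), Mul(-1, -15623)) = Add(Add(8719, 3600), 15623) = Add(12319, 15623) = 27942)
Mul(Add(T, 13029), Add(-24256, -8063)) = Mul(Add(27942, 13029), Add(-24256, -8063)) = Mul(40971, -32319) = -1324141749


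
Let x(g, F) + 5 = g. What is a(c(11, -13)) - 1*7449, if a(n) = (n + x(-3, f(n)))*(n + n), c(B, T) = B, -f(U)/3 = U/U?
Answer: -7383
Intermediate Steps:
f(U) = -3 (f(U) = -3*U/U = -3*1 = -3)
x(g, F) = -5 + g
a(n) = 2*n*(-8 + n) (a(n) = (n + (-5 - 3))*(n + n) = (n - 8)*(2*n) = (-8 + n)*(2*n) = 2*n*(-8 + n))
a(c(11, -13)) - 1*7449 = 2*11*(-8 + 11) - 1*7449 = 2*11*3 - 7449 = 66 - 7449 = -7383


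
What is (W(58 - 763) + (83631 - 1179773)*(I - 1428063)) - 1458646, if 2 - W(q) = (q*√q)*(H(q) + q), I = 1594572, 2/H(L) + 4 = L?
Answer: -182518966922 - 352392135*I*√705/709 ≈ -1.8252e+11 - 1.3197e+7*I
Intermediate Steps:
H(L) = 2/(-4 + L)
W(q) = 2 - q^(3/2)*(q + 2/(-4 + q)) (W(q) = 2 - q*√q*(2/(-4 + q) + q) = 2 - q^(3/2)*(q + 2/(-4 + q)))
(W(58 - 763) + (83631 - 1179773)*(I - 1428063)) - 1458646 = ((-2*(58 - 763)^(3/2) + (-4 + (58 - 763))*(2 - (58 - 763)^(5/2)))/(-4 + (58 - 763)) + (83631 - 1179773)*(1594572 - 1428063)) - 1458646 = ((-(-1410)*I*√705 + (-4 - 705)*(2 - (-705)^(5/2)))/(-4 - 705) - 1096142*166509) - 1458646 = ((-(-1410)*I*√705 - 709*(2 - 497025*I*√705))/(-709) - 182517508278) - 1458646 = (-(1410*I*√705 - 709*(2 - 497025*I*√705))/709 - 182517508278) - 1458646 = (-(1410*I*√705 + (-1418 + 352390725*I*√705))/709 - 182517508278) - 1458646 = (-(-1418 + 352392135*I*√705)/709 - 182517508278) - 1458646 = ((2 - 352392135*I*√705/709) - 182517508278) - 1458646 = (-182517508276 - 352392135*I*√705/709) - 1458646 = -182518966922 - 352392135*I*√705/709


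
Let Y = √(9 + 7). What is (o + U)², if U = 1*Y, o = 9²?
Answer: 7225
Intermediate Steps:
Y = 4 (Y = √16 = 4)
o = 81
U = 4 (U = 1*4 = 4)
(o + U)² = (81 + 4)² = 85² = 7225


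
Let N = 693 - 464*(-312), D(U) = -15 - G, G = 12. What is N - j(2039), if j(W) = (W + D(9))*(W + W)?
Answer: -8059475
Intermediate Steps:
D(U) = -27 (D(U) = -15 - 1*12 = -15 - 12 = -27)
j(W) = 2*W*(-27 + W) (j(W) = (W - 27)*(W + W) = (-27 + W)*(2*W) = 2*W*(-27 + W))
N = 145461 (N = 693 + 144768 = 145461)
N - j(2039) = 145461 - 2*2039*(-27 + 2039) = 145461 - 2*2039*2012 = 145461 - 1*8204936 = 145461 - 8204936 = -8059475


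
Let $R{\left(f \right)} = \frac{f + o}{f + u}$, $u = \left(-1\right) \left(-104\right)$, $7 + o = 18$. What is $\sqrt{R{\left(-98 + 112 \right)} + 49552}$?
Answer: $\frac{\sqrt{689964998}}{118} \approx 222.6$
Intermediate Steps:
$o = 11$ ($o = -7 + 18 = 11$)
$u = 104$
$R{\left(f \right)} = \frac{11 + f}{104 + f}$ ($R{\left(f \right)} = \frac{f + 11}{f + 104} = \frac{11 + f}{104 + f}$)
$\sqrt{R{\left(-98 + 112 \right)} + 49552} = \sqrt{\frac{11 + \left(-98 + 112\right)}{104 + \left(-98 + 112\right)} + 49552} = \sqrt{\frac{11 + 14}{104 + 14} + 49552} = \sqrt{\frac{1}{118} \cdot 25 + 49552} = \sqrt{\frac{25}{118} + 49552} = \sqrt{\frac{5847161}{118}} = \frac{\sqrt{689964998}}{118}$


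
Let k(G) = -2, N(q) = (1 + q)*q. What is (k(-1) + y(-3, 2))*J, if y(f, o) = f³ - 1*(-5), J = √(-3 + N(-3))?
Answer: -24*√3 ≈ -41.569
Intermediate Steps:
N(q) = q*(1 + q)
J = √3 (J = √(-3 - 3*(1 - 3)) = √(-3 - 3*(-2)) = √(-3 + 6) = √3 ≈ 1.7320)
y(f, o) = 5 + f³ (y(f, o) = f³ + 5 = 5 + f³)
(k(-1) + y(-3, 2))*J = (-2 + (5 + (-3)³))*√3 = (-2 + (5 - 27))*√3 = (-2 - 22)*√3 = -24*√3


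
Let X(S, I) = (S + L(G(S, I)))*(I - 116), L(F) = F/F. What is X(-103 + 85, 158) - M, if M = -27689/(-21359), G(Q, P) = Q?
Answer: -15278015/21359 ≈ -715.30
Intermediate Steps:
L(F) = 1
X(S, I) = (1 + S)*(-116 + I) (X(S, I) = (S + 1)*(I - 116) = (1 + S)*(-116 + I))
M = 27689/21359 (M = -27689*(-1/21359) = 27689/21359 ≈ 1.2964)
X(-103 + 85, 158) - M = (-116 + 158 - 116*(-103 + 85) + 158*(-103 + 85)) - 1*27689/21359 = (-116 + 158 - 116*(-18) + 158*(-18)) - 27689/21359 = (-116 + 158 + 2088 - 2844) - 27689/21359 = -714 - 27689/21359 = -15278015/21359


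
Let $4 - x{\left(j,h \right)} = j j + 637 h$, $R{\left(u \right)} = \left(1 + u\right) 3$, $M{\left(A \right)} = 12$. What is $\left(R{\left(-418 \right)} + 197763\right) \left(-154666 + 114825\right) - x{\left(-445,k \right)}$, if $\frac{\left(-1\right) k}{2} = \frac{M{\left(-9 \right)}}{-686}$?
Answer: $- \frac{54803255841}{7} \approx -7.829 \cdot 10^{9}$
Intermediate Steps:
$R{\left(u \right)} = 3 + 3 u$
$k = \frac{12}{343}$ ($k = - 2 \frac{12}{-686} = - 2 \cdot 12 \left(- \frac{1}{686}\right) = \left(-2\right) \left(- \frac{6}{343}\right) = \frac{12}{343} \approx 0.034985$)
$x{\left(j,h \right)} = 4 - j^{2} - 637 h$ ($x{\left(j,h \right)} = 4 - \left(j j + 637 h\right) = 4 - \left(j^{2} + 637 h\right) = 4 - j^{2} - 637 h$)
$\left(R{\left(-418 \right)} + 197763\right) \left(-154666 + 114825\right) - x{\left(-445,k \right)} = \left(\left(3 + 3 \left(-418\right)\right) + 197763\right) \left(-154666 + 114825\right) - \left(4 - \left(-445\right)^{2} - \frac{156}{7}\right) = \left(\left(3 - 1254\right) + 197763\right) \left(-39841\right) - \left(4 - 198025 - \frac{156}{7}\right) = \left(-1251 + 197763\right) \left(-39841\right) - \left(4 - 198025 - \frac{156}{7}\right) = 196512 \left(-39841\right) - - \frac{1386303}{7} = -7829234592 + \frac{1386303}{7} = - \frac{54803255841}{7}$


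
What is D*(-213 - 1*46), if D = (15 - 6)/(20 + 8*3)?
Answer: -2331/44 ≈ -52.977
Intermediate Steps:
D = 9/44 (D = 9/(20 + 24) = 9/44 ≈ 0.20455)
D*(-213 - 1*46) = 9*(-213 - 1*46)/44 = 9*(-213 - 46)/44 = (9/44)*(-259) = -2331/44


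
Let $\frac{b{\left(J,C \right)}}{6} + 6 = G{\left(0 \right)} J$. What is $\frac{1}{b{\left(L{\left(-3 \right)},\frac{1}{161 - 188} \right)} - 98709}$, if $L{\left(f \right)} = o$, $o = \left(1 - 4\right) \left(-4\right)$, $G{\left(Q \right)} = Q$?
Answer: $- \frac{1}{98745} \approx -1.0127 \cdot 10^{-5}$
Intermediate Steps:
$o = 12$ ($o = \left(-3\right) \left(-4\right) = 12$)
$L{\left(f \right)} = 12$
$b{\left(J,C \right)} = -36$ ($b{\left(J,C \right)} = -36 + 6 \cdot 0 J = -36 + 6 \cdot 0 = -36 + 0 = -36$)
$\frac{1}{b{\left(L{\left(-3 \right)},\frac{1}{161 - 188} \right)} - 98709} = \frac{1}{-36 - 98709} = \frac{1}{-98745} = - \frac{1}{98745}$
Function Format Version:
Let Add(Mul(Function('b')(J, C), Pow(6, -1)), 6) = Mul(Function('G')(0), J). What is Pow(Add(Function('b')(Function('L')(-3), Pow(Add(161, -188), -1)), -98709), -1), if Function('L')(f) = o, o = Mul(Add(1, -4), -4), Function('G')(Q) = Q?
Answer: Rational(-1, 98745) ≈ -1.0127e-5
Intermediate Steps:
o = 12 (o = Mul(-3, -4) = 12)
Function('L')(f) = 12
Function('b')(J, C) = -36 (Function('b')(J, C) = Add(-36, Mul(6, Mul(0, J))) = Add(-36, Mul(6, 0)) = Add(-36, 0) = -36)
Pow(Add(Function('b')(Function('L')(-3), Pow(Add(161, -188), -1)), -98709), -1) = Pow(Add(-36, -98709), -1) = Pow(-98745, -1) = Rational(-1, 98745)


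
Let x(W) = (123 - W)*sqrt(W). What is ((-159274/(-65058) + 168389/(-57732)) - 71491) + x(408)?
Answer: -44752806848815/625988076 - 570*sqrt(102) ≈ -77248.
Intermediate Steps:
x(W) = sqrt(W)*(123 - W)
((-159274/(-65058) + 168389/(-57732)) - 71491) + x(408) = ((-159274/(-65058) + 168389/(-57732)) - 71491) + sqrt(408)*(123 - 1*408) = ((-159274*(-1/65058) + 168389*(-1/57732)) - 71491) + (2*sqrt(102))*(123 - 408) = ((79637/32529 - 168389/57732) - 71491) + (2*sqrt(102))*(-285) = (-293307499/625988076 - 71491) - 570*sqrt(102) = -44752806848815/625988076 - 570*sqrt(102)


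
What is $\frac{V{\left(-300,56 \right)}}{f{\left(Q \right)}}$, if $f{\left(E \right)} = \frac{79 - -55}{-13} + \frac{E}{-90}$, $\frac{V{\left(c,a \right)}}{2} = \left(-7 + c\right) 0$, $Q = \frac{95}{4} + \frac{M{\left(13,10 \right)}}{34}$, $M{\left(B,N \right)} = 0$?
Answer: $0$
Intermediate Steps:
$Q = \frac{95}{4}$ ($Q = \frac{95}{4} + \frac{0}{34} = 95 \cdot \frac{1}{4} + 0 \cdot \frac{1}{34} = \frac{95}{4} + 0 = \frac{95}{4} \approx 23.75$)
$V{\left(c,a \right)} = 0$ ($V{\left(c,a \right)} = 2 \left(-7 + c\right) 0 = 2 \cdot 0 = 0$)
$f{\left(E \right)} = - \frac{134}{13} - \frac{E}{90}$ ($f{\left(E \right)} = \left(79 + 55\right) \left(- \frac{1}{13}\right) + E \left(- \frac{1}{90}\right) = 134 \left(- \frac{1}{13}\right) - \frac{E}{90} = - \frac{134}{13} - \frac{E}{90}$)
$\frac{V{\left(-300,56 \right)}}{f{\left(Q \right)}} = \frac{0}{- \frac{134}{13} - \frac{19}{72}} = \frac{0}{- \frac{9895}{936}} = 0 \left(- \frac{936}{9895}\right) = 0$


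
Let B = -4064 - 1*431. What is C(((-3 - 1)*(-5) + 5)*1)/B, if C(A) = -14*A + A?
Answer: 65/899 ≈ 0.072303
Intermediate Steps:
B = -4495 (B = -4064 - 431 = -4495)
C(A) = -13*A
C(((-3 - 1)*(-5) + 5)*1)/B = -13*((-3 - 1)*(-5) + 5)/(-4495) = -13*(-4*(-5) + 5)*(-1/4495) = -13*(20 + 5)*(-1/4495) = -325*(-1/4495) = 65/899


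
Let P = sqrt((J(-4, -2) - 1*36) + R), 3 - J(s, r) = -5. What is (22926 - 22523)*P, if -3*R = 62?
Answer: 403*I*sqrt(438)/3 ≈ 2811.4*I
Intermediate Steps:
R = -62/3 (R = -1/3*62 = -62/3 ≈ -20.667)
J(s, r) = 8 (J(s, r) = 3 - 1*(-5) = 3 + 5 = 8)
P = I*sqrt(438)/3 (P = sqrt((8 - 1*36) - 62/3) = sqrt((8 - 36) - 62/3) = sqrt(-28 - 62/3) = sqrt(-146/3) = I*sqrt(438)/3 ≈ 6.9762*I)
(22926 - 22523)*P = (22926 - 22523)*(I*sqrt(438)/3) = 403*(I*sqrt(438)/3) = 403*I*sqrt(438)/3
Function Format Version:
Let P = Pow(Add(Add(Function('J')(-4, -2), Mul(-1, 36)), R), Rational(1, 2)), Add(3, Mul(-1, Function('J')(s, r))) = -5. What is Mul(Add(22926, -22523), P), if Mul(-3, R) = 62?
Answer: Mul(Rational(403, 3), I, Pow(438, Rational(1, 2))) ≈ Mul(2811.4, I)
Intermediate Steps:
R = Rational(-62, 3) (R = Mul(Rational(-1, 3), 62) = Rational(-62, 3) ≈ -20.667)
Function('J')(s, r) = 8 (Function('J')(s, r) = Add(3, Mul(-1, -5)) = Add(3, 5) = 8)
P = Mul(Rational(1, 3), I, Pow(438, Rational(1, 2))) (P = Pow(Add(Add(8, Mul(-1, 36)), Rational(-62, 3)), Rational(1, 2)) = Pow(Add(Add(8, -36), Rational(-62, 3)), Rational(1, 2)) = Pow(Add(-28, Rational(-62, 3)), Rational(1, 2)) = Pow(Rational(-146, 3), Rational(1, 2)) = Mul(Rational(1, 3), I, Pow(438, Rational(1, 2))) ≈ Mul(6.9762, I))
Mul(Add(22926, -22523), P) = Mul(Add(22926, -22523), Mul(Rational(1, 3), I, Pow(438, Rational(1, 2)))) = Mul(403, Mul(Rational(1, 3), I, Pow(438, Rational(1, 2)))) = Mul(Rational(403, 3), I, Pow(438, Rational(1, 2)))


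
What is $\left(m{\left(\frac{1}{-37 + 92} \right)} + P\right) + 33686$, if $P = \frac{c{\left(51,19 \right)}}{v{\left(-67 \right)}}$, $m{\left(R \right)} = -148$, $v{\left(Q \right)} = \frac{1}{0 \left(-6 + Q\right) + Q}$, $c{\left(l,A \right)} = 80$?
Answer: $28178$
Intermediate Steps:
$v{\left(Q \right)} = \frac{1}{Q}$ ($v{\left(Q \right)} = \frac{1}{0 + Q} = \frac{1}{Q}$)
$P = -5360$ ($P = \frac{80}{\frac{1}{-67}} = \frac{80}{- \frac{1}{67}} = 80 \left(-67\right) = -5360$)
$\left(m{\left(\frac{1}{-37 + 92} \right)} + P\right) + 33686 = \left(-148 - 5360\right) + 33686 = -5508 + 33686 = 28178$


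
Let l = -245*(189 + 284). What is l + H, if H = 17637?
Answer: -98248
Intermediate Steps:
l = -115885 (l = -245*473 = -115885)
l + H = -115885 + 17637 = -98248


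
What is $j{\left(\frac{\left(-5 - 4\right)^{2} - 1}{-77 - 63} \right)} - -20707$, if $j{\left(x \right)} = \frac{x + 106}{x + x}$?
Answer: $\frac{82459}{4} \approx 20615.0$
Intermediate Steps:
$j{\left(x \right)} = \frac{106 + x}{2 x}$
$j{\left(\frac{\left(-5 - 4\right)^{2} - 1}{-77 - 63} \right)} - -20707 = \frac{106 + \frac{\left(-5 - 4\right)^{2} - 1}{-77 - 63}}{2 \frac{\left(-5 - 4\right)^{2} - 1}{-77 - 63}} - -20707 = \frac{106 + \frac{\left(-5 - 4\right)^{2} - 1}{-140}}{2 \frac{\left(-5 - 4\right)^{2} - 1}{-140}} + 20707 = \frac{106 + \left(\left(-9\right)^{2} - 1\right) \left(- \frac{1}{140}\right)}{2 \left(\left(-9\right)^{2} - 1\right) \left(- \frac{1}{140}\right)} + 20707 = \frac{106 + \left(81 - 1\right) \left(- \frac{1}{140}\right)}{2 \left(81 - 1\right) \left(- \frac{1}{140}\right)} + 20707 = \frac{106 + 80 \left(- \frac{1}{140}\right)}{2 \cdot 80 \left(- \frac{1}{140}\right)} + 20707 = \frac{106 - \frac{4}{7}}{2 \left(- \frac{4}{7}\right)} + 20707 = \frac{1}{2} \left(- \frac{7}{4}\right) \frac{738}{7} + 20707 = - \frac{369}{4} + 20707 = \frac{82459}{4}$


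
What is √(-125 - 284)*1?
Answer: I*√409 ≈ 20.224*I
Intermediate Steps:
√(-125 - 284)*1 = √(-409)*1 = (I*√409)*1 = I*√409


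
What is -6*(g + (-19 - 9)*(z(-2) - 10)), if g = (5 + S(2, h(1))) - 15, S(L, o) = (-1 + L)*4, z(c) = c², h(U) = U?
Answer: -972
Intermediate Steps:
S(L, o) = -4 + 4*L
g = -6 (g = (5 + (-4 + 4*2)) - 15 = (5 + (-4 + 8)) - 15 = (5 + 4) - 15 = 9 - 15 = -6)
-6*(g + (-19 - 9)*(z(-2) - 10)) = -6*(-6 + (-19 - 9)*((-2)² - 10)) = -6*(-6 - 28*(4 - 10)) = -6*(-6 - 28*(-6)) = -6*(-6 + 168) = -6*162 = -972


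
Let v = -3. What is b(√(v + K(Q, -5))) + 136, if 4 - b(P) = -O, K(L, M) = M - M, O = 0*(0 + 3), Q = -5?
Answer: 140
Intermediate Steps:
O = 0 (O = 0*3 = 0)
K(L, M) = 0
b(P) = 4 (b(P) = 4 - (-1)*0 = 4 - 1*0 = 4 + 0 = 4)
b(√(v + K(Q, -5))) + 136 = 4 + 136 = 140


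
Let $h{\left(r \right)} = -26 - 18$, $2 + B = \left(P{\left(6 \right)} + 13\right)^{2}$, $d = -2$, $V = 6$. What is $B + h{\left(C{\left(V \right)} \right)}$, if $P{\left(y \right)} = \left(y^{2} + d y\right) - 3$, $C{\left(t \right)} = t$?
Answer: $1110$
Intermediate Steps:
$P{\left(y \right)} = -3 + y^{2} - 2 y$ ($P{\left(y \right)} = \left(y^{2} - 2 y\right) - 3 = -3 + y^{2} - 2 y$)
$B = 1154$ ($B = -2 + \left(\left(-3 + 6^{2} - 12\right) + 13\right)^{2} = -2 + \left(\left(-3 + 36 - 12\right) + 13\right)^{2} = -2 + \left(21 + 13\right)^{2} = -2 + 34^{2} = -2 + 1156 = 1154$)
$h{\left(r \right)} = -44$
$B + h{\left(C{\left(V \right)} \right)} = 1154 - 44 = 1110$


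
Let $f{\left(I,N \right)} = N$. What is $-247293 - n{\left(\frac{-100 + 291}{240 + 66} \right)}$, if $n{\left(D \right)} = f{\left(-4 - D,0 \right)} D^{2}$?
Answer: $-247293$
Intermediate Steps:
$n{\left(D \right)} = 0$ ($n{\left(D \right)} = 0 D^{2} = 0$)
$-247293 - n{\left(\frac{-100 + 291}{240 + 66} \right)} = -247293 - 0 = -247293 + 0 = -247293$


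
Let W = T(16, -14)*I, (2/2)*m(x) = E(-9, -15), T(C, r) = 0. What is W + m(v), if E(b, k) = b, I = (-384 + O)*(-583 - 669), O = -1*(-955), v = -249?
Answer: -9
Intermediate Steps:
O = 955
I = -714892 (I = (-384 + 955)*(-583 - 669) = 571*(-1252) = -714892)
m(x) = -9
W = 0 (W = 0*(-714892) = 0)
W + m(v) = 0 - 9 = -9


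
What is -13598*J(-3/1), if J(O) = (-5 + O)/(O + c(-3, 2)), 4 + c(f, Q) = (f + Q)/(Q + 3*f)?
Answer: -47593/3 ≈ -15864.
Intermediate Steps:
c(f, Q) = -4 + (Q + f)/(Q + 3*f) (c(f, Q) = -4 + (f + Q)/(Q + 3*f) = -4 + (Q + f)/(Q + 3*f))
J(O) = (-5 + O)/(-27/7 + O) (J(O) = (-5 + O)/(O + (-11*(-3) - 3*2)/(2 + 3*(-3))) = (-5 + O)/(O + (33 - 6)/(2 - 9)) = (-5 + O)/(O + 27/(-7)) = (-5 + O)/(O - 1/7*27) = (-5 + O)/(O - 27/7) = (-5 + O)/(-27/7 + O))
-13598*J(-3/1) = -95186*(-5 - 3/1)/(-27 + 7*(-3/1)) = -95186*(-5 - 3*1)/(-27 + 7*(-3*1)) = -95186*(-5 - 3)/(-27 + 7*(-3)) = -95186*(-8)/(-27 - 21) = -95186*(-8)/(-48) = -95186*(-1)*(-8)/48 = -13598*7/6 = -47593/3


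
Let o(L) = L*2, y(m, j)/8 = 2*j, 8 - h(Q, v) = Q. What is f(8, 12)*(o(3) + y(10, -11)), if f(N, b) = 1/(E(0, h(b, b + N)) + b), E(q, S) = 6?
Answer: -85/9 ≈ -9.4444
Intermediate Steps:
h(Q, v) = 8 - Q
y(m, j) = 16*j (y(m, j) = 8*(2*j) = 16*j)
o(L) = 2*L
f(N, b) = 1/(6 + b)
f(8, 12)*(o(3) + y(10, -11)) = (2*3 + 16*(-11))/(6 + 12) = (6 - 176)/18 = (1/18)*(-170) = -85/9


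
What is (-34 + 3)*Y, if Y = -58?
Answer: 1798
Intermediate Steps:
(-34 + 3)*Y = (-34 + 3)*(-58) = -31*(-58) = 1798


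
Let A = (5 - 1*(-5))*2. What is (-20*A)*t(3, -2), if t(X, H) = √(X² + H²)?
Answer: -400*√13 ≈ -1442.2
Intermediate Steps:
t(X, H) = √(H² + X²)
A = 20 (A = (5 + 5)*2 = 10*2 = 20)
(-20*A)*t(3, -2) = (-20*20)*√((-2)² + 3²) = -400*√(4 + 9) = -400*√13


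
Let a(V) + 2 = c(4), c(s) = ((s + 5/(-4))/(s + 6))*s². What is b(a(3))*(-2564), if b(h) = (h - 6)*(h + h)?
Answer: 1107648/25 ≈ 44306.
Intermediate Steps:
c(s) = s²*(-5/4 + s)/(6 + s) (c(s) = ((s + 5*(-¼))/(6 + s))*s² = ((s - 5/4)/(6 + s))*s² = ((-5/4 + s)/(6 + s))*s² = s²*(-5/4 + s)/(6 + s))
a(V) = 12/5 (a(V) = -2 + 4²*(-5/4 + 4)/(6 + 4) = -2 + 16*(11/4)/10 = -2 + 16*(⅒)*(11/4) = -2 + 22/5 = 12/5)
b(h) = 2*h*(-6 + h) (b(h) = (-6 + h)*(2*h) = 2*h*(-6 + h))
b(a(3))*(-2564) = (2*(12/5)*(-6 + 12/5))*(-2564) = (2*(12/5)*(-18/5))*(-2564) = -432/25*(-2564) = 1107648/25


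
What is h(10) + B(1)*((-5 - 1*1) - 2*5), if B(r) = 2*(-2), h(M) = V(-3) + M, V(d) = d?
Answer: 71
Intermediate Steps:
h(M) = -3 + M
B(r) = -4
h(10) + B(1)*((-5 - 1*1) - 2*5) = (-3 + 10) - 4*((-5 - 1*1) - 2*5) = 7 - 4*((-5 - 1) - 10) = 7 - 4*(-6 - 10) = 7 - 4*(-16) = 7 + 64 = 71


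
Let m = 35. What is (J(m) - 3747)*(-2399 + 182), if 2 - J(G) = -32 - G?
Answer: 8154126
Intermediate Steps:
J(G) = 34 + G (J(G) = 2 - (-32 - G) = 2 + (32 + G) = 34 + G)
(J(m) - 3747)*(-2399 + 182) = ((34 + 35) - 3747)*(-2399 + 182) = (69 - 3747)*(-2217) = -3678*(-2217) = 8154126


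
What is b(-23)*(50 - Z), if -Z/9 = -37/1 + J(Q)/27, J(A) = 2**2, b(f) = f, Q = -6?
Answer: 19435/3 ≈ 6478.3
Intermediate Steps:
J(A) = 4
Z = 995/3 (Z = -9*(-37/1 + 4/27) = -9*(-37*1 + 4*(1/27)) = -9*(-37 + 4/27) = -9*(-995/27) = 995/3 ≈ 331.67)
b(-23)*(50 - Z) = -23*(50 - 1*995/3) = -23*(50 - 995/3) = -23*(-845/3) = 19435/3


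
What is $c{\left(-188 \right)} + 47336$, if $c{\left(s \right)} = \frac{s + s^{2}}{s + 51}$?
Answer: $\frac{6449876}{137} \approx 47079.0$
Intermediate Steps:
$c{\left(s \right)} = \frac{s + s^{2}}{51 + s}$
$c{\left(-188 \right)} + 47336 = - \frac{188 \left(1 - 188\right)}{51 - 188} + 47336 = \left(-188\right) \frac{1}{-137} \left(-187\right) + 47336 = \left(-188\right) \left(- \frac{1}{137}\right) \left(-187\right) + 47336 = - \frac{35156}{137} + 47336 = \frac{6449876}{137}$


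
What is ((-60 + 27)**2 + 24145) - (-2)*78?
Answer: 25390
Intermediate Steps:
((-60 + 27)**2 + 24145) - (-2)*78 = ((-33)**2 + 24145) - 1*(-156) = (1089 + 24145) + 156 = 25234 + 156 = 25390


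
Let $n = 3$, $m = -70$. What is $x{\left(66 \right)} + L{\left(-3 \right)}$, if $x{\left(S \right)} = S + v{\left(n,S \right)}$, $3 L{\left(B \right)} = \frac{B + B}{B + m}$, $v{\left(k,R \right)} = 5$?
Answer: $\frac{5185}{73} \approx 71.027$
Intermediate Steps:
$L{\left(B \right)} = \frac{2 B}{3 \left(-70 + B\right)}$ ($L{\left(B \right)} = \frac{\left(B + B\right) \frac{1}{B - 70}}{3} = \frac{2 B \frac{1}{-70 + B}}{3} = \frac{2 B}{3 \left(-70 + B\right)}$)
$x{\left(S \right)} = 5 + S$ ($x{\left(S \right)} = S + 5 = 5 + S$)
$x{\left(66 \right)} + L{\left(-3 \right)} = \left(5 + 66\right) + \frac{2}{3} \left(-3\right) \frac{1}{-70 - 3} = 71 + \frac{2}{3} \left(-3\right) \frac{1}{-73} = 71 + \frac{2}{3} \left(-3\right) \left(- \frac{1}{73}\right) = 71 + \frac{2}{73} = \frac{5185}{73}$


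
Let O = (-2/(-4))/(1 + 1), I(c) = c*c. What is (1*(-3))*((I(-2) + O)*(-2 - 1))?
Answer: 153/4 ≈ 38.250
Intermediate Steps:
I(c) = c²
O = ¼ (O = -2*(-1)/4/2 = -1*(-½)*(½) = (½)*(½) = ¼ ≈ 0.25000)
(1*(-3))*((I(-2) + O)*(-2 - 1)) = (1*(-3))*(((-2)² + ¼)*(-2 - 1)) = -3*(4 + ¼)*(-3) = -51*(-3)/4 = -3*(-51/4) = 153/4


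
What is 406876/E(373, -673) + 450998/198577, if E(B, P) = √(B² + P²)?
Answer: 450998/198577 + 203438*√592058/296029 ≈ 531.06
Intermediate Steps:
406876/E(373, -673) + 450998/198577 = 406876/(√(373² + (-673)²)) + 450998/198577 = 406876/(√(139129 + 452929)) + 450998*(1/198577) = 406876/(√592058) + 450998/198577 = 406876*(√592058/592058) + 450998/198577 = 203438*√592058/296029 + 450998/198577 = 450998/198577 + 203438*√592058/296029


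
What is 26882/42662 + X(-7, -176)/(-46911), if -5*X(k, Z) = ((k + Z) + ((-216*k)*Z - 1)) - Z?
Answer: -504790393/1000658541 ≈ -0.50446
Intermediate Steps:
X(k, Z) = 1/5 - k/5 + 216*Z*k/5 (X(k, Z) = -(((k + Z) + ((-216*k)*Z - 1)) - Z)/5 = -(((Z + k) + (-216*Z*k - 1)) - Z)/5 = -(((Z + k) + (-1 - 216*Z*k)) - Z)/5 = -((-1 + Z + k - 216*Z*k) - Z)/5 = -(-1 + k - 216*Z*k)/5 = 1/5 - k/5 + 216*Z*k/5)
26882/42662 + X(-7, -176)/(-46911) = 26882/42662 + (1/5 - 1/5*(-7) + (216/5)*(-176)*(-7))/(-46911) = 26882*(1/42662) + (1/5 + 7/5 + 266112/5)*(-1/46911) = 13441/21331 + 53224*(-1/46911) = 13441/21331 - 53224/46911 = -504790393/1000658541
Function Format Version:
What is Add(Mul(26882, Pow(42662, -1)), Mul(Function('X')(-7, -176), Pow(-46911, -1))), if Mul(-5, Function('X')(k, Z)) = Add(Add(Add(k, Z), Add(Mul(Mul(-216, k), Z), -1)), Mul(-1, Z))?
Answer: Rational(-504790393, 1000658541) ≈ -0.50446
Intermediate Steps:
Function('X')(k, Z) = Add(Rational(1, 5), Mul(Rational(-1, 5), k), Mul(Rational(216, 5), Z, k)) (Function('X')(k, Z) = Mul(Rational(-1, 5), Add(Add(Add(k, Z), Add(Mul(Mul(-216, k), Z), -1)), Mul(-1, Z))) = Mul(Rational(-1, 5), Add(Add(Add(Z, k), Add(Mul(-216, Z, k), -1)), Mul(-1, Z))) = Mul(Rational(-1, 5), Add(Add(Add(Z, k), Add(-1, Mul(-216, Z, k))), Mul(-1, Z))) = Mul(Rational(-1, 5), Add(Add(-1, Z, k, Mul(-216, Z, k)), Mul(-1, Z))) = Mul(Rational(-1, 5), Add(-1, k, Mul(-216, Z, k))) = Add(Rational(1, 5), Mul(Rational(-1, 5), k), Mul(Rational(216, 5), Z, k)))
Add(Mul(26882, Pow(42662, -1)), Mul(Function('X')(-7, -176), Pow(-46911, -1))) = Add(Mul(26882, Pow(42662, -1)), Mul(Add(Rational(1, 5), Mul(Rational(-1, 5), -7), Mul(Rational(216, 5), -176, -7)), Pow(-46911, -1))) = Add(Mul(26882, Rational(1, 42662)), Mul(Add(Rational(1, 5), Rational(7, 5), Rational(266112, 5)), Rational(-1, 46911))) = Add(Rational(13441, 21331), Mul(53224, Rational(-1, 46911))) = Add(Rational(13441, 21331), Rational(-53224, 46911)) = Rational(-504790393, 1000658541)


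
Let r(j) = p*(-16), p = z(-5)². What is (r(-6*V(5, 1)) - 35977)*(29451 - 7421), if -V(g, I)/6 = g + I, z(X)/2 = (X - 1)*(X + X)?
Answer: -5868285310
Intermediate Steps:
z(X) = 4*X*(-1 + X) (z(X) = 2*((X - 1)*(X + X)) = 2*((-1 + X)*(2*X)) = 2*(2*X*(-1 + X)) = 4*X*(-1 + X))
V(g, I) = -6*I - 6*g (V(g, I) = -6*(g + I) = -6*(I + g) = -6*I - 6*g)
p = 14400 (p = (4*(-5)*(-1 - 5))² = (4*(-5)*(-6))² = 120² = 14400)
r(j) = -230400 (r(j) = 14400*(-16) = -230400)
(r(-6*V(5, 1)) - 35977)*(29451 - 7421) = (-230400 - 35977)*(29451 - 7421) = -266377*22030 = -5868285310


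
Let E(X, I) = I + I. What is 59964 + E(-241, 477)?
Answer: 60918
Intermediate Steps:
E(X, I) = 2*I
59964 + E(-241, 477) = 59964 + 2*477 = 59964 + 954 = 60918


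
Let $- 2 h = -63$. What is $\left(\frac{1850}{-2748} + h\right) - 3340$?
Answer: $- \frac{2273402}{687} \approx -3309.2$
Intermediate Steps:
$h = \frac{63}{2}$ ($h = \left(- \frac{1}{2}\right) \left(-63\right) = \frac{63}{2} \approx 31.5$)
$\left(\frac{1850}{-2748} + h\right) - 3340 = \left(\frac{1850}{-2748} + \frac{63}{2}\right) - 3340 = \left(1850 \left(- \frac{1}{2748}\right) + \frac{63}{2}\right) - 3340 = \left(- \frac{925}{1374} + \frac{63}{2}\right) - 3340 = \frac{21178}{687} - 3340 = - \frac{2273402}{687}$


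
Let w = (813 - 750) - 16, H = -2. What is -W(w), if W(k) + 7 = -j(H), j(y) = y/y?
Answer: 8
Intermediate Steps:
j(y) = 1
w = 47 (w = 63 - 16 = 47)
W(k) = -8 (W(k) = -7 - 1*1 = -7 - 1 = -8)
-W(w) = -1*(-8) = 8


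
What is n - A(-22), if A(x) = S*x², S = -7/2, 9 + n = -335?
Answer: 1350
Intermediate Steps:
n = -344 (n = -9 - 335 = -344)
S = -7/2 (S = -7*½ = -7/2 ≈ -3.5000)
A(x) = -7*x²/2
n - A(-22) = -344 - (-7)*(-22)²/2 = -344 - (-7)*484/2 = -344 - 1*(-1694) = -344 + 1694 = 1350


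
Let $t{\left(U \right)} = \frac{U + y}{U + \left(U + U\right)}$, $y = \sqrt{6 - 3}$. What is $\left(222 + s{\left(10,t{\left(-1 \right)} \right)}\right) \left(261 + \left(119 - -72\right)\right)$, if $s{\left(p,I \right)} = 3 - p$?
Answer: $97180$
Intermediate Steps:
$y = \sqrt{3} \approx 1.732$
$t{\left(U \right)} = \frac{U + \sqrt{3}}{3 U}$ ($t{\left(U \right)} = \frac{U + \sqrt{3}}{U + \left(U + U\right)} = \frac{U + \sqrt{3}}{U + 2 U} = \frac{U + \sqrt{3}}{3 U}$)
$\left(222 + s{\left(10,t{\left(-1 \right)} \right)}\right) \left(261 + \left(119 - -72\right)\right) = \left(222 + \left(3 - 10\right)\right) \left(261 + \left(119 - -72\right)\right) = \left(222 + \left(3 - 10\right)\right) \left(261 + \left(119 + 72\right)\right) = \left(222 - 7\right) \left(261 + 191\right) = 215 \cdot 452 = 97180$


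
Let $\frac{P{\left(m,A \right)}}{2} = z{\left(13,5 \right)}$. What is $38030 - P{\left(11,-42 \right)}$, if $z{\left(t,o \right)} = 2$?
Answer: $38026$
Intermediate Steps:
$P{\left(m,A \right)} = 4$ ($P{\left(m,A \right)} = 2 \cdot 2 = 4$)
$38030 - P{\left(11,-42 \right)} = 38030 - 4 = 38026$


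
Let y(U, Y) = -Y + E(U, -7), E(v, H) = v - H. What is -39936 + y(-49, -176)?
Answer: -39802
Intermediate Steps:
y(U, Y) = 7 + U - Y (y(U, Y) = -Y + (U - 1*(-7)) = -Y + (U + 7) = -Y + (7 + U) = 7 + U - Y)
-39936 + y(-49, -176) = -39936 + (7 - 49 - 1*(-176)) = -39936 + (7 - 49 + 176) = -39936 + 134 = -39802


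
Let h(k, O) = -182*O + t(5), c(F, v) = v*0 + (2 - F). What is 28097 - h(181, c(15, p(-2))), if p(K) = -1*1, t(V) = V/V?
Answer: 25730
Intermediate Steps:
t(V) = 1
p(K) = -1
c(F, v) = 2 - F (c(F, v) = 0 + (2 - F) = 2 - F)
h(k, O) = 1 - 182*O (h(k, O) = -182*O + 1 = 1 - 182*O)
28097 - h(181, c(15, p(-2))) = 28097 - (1 - 182*(2 - 1*15)) = 28097 - (1 - 182*(2 - 15)) = 28097 - (1 - 182*(-13)) = 28097 - (1 + 2366) = 28097 - 1*2367 = 28097 - 2367 = 25730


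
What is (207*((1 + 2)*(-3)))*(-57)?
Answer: 106191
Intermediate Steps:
(207*((1 + 2)*(-3)))*(-57) = (207*(3*(-3)))*(-57) = (207*(-9))*(-57) = -1863*(-57) = 106191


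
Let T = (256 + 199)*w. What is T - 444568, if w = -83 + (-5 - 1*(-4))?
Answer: -482788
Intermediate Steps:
w = -84 (w = -83 + (-5 + 4) = -83 - 1 = -84)
T = -38220 (T = (256 + 199)*(-84) = 455*(-84) = -38220)
T - 444568 = -38220 - 444568 = -482788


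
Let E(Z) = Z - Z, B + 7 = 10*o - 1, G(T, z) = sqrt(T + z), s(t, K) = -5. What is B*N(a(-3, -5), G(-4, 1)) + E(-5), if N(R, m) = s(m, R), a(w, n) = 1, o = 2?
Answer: -60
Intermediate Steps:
N(R, m) = -5
B = 12 (B = -7 + (10*2 - 1) = -7 + (20 - 1) = -7 + 19 = 12)
E(Z) = 0
B*N(a(-3, -5), G(-4, 1)) + E(-5) = 12*(-5) + 0 = -60 + 0 = -60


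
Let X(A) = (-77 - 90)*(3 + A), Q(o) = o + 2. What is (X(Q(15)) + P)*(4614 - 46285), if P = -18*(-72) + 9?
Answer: 84800485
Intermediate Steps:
Q(o) = 2 + o
X(A) = -501 - 167*A (X(A) = -167*(3 + A) = -501 - 167*A)
P = 1305 (P = 1296 + 9 = 1305)
(X(Q(15)) + P)*(4614 - 46285) = ((-501 - 167*(2 + 15)) + 1305)*(4614 - 46285) = ((-501 - 167*17) + 1305)*(-41671) = ((-501 - 2839) + 1305)*(-41671) = (-3340 + 1305)*(-41671) = -2035*(-41671) = 84800485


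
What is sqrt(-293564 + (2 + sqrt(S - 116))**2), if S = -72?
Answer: 2*sqrt(-73437 + 2*I*sqrt(47)) ≈ 0.050597 + 541.99*I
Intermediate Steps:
sqrt(-293564 + (2 + sqrt(S - 116))**2) = sqrt(-293564 + (2 + sqrt(-72 - 116))**2) = sqrt(-293564 + (2 + sqrt(-188))**2) = sqrt(-293564 + (2 + 2*I*sqrt(47))**2)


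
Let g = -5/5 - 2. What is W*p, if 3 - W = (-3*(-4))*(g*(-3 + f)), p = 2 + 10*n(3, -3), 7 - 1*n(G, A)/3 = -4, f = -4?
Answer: -82668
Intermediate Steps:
n(G, A) = 33 (n(G, A) = 21 - 3*(-4) = 21 + 12 = 33)
g = -3 (g = -5*⅕ - 2 = -1 - 2 = -3)
p = 332 (p = 2 + 10*33 = 2 + 330 = 332)
W = -249 (W = 3 - (-3*(-4))*(-3*(-3 - 4)) = 3 - 12*(-3*(-7)) = 3 - 12*21 = 3 - 1*252 = 3 - 252 = -249)
W*p = -249*332 = -82668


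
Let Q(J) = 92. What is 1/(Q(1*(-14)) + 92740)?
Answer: 1/92832 ≈ 1.0772e-5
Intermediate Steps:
1/(Q(1*(-14)) + 92740) = 1/(92 + 92740) = 1/92832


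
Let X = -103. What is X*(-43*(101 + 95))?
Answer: 868084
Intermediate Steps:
X*(-43*(101 + 95)) = -(-4429)*(101 + 95) = -(-4429)*196 = -103*(-8428) = 868084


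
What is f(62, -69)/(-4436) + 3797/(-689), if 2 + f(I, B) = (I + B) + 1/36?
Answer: -606143165/110030544 ≈ -5.5089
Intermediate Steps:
f(I, B) = -71/36 + B + I (f(I, B) = -2 + ((I + B) + 1/36) = -2 + ((B + I) + 1/36) = -2 + (1/36 + B + I) = -71/36 + B + I)
f(62, -69)/(-4436) + 3797/(-689) = (-71/36 - 69 + 62)/(-4436) + 3797/(-689) = -323/36*(-1/4436) + 3797*(-1/689) = 323/159696 - 3797/689 = -606143165/110030544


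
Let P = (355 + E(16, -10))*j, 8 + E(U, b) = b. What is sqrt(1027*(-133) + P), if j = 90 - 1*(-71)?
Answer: I*sqrt(82334) ≈ 286.94*I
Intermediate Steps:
E(U, b) = -8 + b
j = 161 (j = 90 + 71 = 161)
P = 54257 (P = (355 + (-8 - 10))*161 = (355 - 18)*161 = 337*161 = 54257)
sqrt(1027*(-133) + P) = sqrt(1027*(-133) + 54257) = sqrt(-136591 + 54257) = sqrt(-82334) = I*sqrt(82334)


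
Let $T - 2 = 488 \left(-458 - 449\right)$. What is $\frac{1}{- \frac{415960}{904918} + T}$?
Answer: $- \frac{452459}{200264895806} \approx -2.2593 \cdot 10^{-6}$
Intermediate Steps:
$T = -442614$ ($T = 2 + 488 \left(-458 - 449\right) = 2 + 488 \left(-907\right) = 2 - 442616 = -442614$)
$\frac{1}{- \frac{415960}{904918} + T} = \frac{1}{- \frac{415960}{904918} - 442614} = \frac{1}{\left(-415960\right) \frac{1}{904918} - 442614} = \frac{1}{- \frac{207980}{452459} - 442614} = \frac{1}{- \frac{200264895806}{452459}} = - \frac{452459}{200264895806}$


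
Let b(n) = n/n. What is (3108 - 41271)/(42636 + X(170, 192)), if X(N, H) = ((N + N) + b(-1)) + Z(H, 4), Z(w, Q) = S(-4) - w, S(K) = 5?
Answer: -38163/42790 ≈ -0.89187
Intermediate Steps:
b(n) = 1
Z(w, Q) = 5 - w
X(N, H) = 6 - H + 2*N (X(N, H) = ((N + N) + 1) + (5 - H) = (2*N + 1) + (5 - H) = (1 + 2*N) + (5 - H) = 6 - H + 2*N)
(3108 - 41271)/(42636 + X(170, 192)) = (3108 - 41271)/(42636 + (6 - 1*192 + 2*170)) = -38163/(42636 + (6 - 192 + 340)) = -38163/(42636 + 154) = -38163/42790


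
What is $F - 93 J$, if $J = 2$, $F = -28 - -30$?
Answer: $-184$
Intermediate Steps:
$F = 2$ ($F = -28 + 30 = 2$)
$F - 93 J = 2 - 186 = -184$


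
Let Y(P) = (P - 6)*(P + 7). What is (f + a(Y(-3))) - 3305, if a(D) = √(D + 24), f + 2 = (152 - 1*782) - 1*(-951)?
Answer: -2986 + 2*I*√3 ≈ -2986.0 + 3.4641*I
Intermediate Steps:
Y(P) = (-6 + P)*(7 + P)
f = 319 (f = -2 + ((152 - 1*782) - 1*(-951)) = -2 + ((152 - 782) + 951) = -2 + (-630 + 951) = -2 + 321 = 319)
a(D) = √(24 + D)
(f + a(Y(-3))) - 3305 = (319 + √(24 + (-42 - 3 + (-3)²))) - 3305 = (319 + √(24 + (-42 - 3 + 9))) - 3305 = (319 + √(24 - 36)) - 3305 = (319 + √(-12)) - 3305 = (319 + 2*I*√3) - 3305 = -2986 + 2*I*√3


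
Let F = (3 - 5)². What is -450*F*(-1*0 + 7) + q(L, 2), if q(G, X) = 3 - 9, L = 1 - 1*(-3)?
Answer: -12606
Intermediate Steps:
L = 4 (L = 1 + 3 = 4)
F = 4 (F = (-2)² = 4)
q(G, X) = -6
-450*F*(-1*0 + 7) + q(L, 2) = -1800*(-1*0 + 7) - 6 = -1800*(0 + 7) - 6 = -1800*7 - 6 = -450*28 - 6 = -12600 - 6 = -12606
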